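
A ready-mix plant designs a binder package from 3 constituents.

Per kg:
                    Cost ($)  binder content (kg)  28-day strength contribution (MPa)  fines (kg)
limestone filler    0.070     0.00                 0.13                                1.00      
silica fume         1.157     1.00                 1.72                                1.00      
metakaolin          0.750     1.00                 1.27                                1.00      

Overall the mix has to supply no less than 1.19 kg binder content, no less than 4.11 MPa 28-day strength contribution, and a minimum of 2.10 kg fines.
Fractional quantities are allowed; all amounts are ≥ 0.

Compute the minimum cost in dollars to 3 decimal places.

$2.292

This is a linear program. Let x1 = kg of limestone filler, x2 = kg of silica fume, x3 = kg of metakaolin.
min 0.07x1 + 1.157x2 + 0.75x3 s.t.:
  1x2 + 1x3 ≥ 1.19   (binder content)
  0.13x1 + 1.72x2 + 1.27x3 ≥ 4.11   (28-day strength contribution)
  1x1 + 1x2 + 1x3 ≥ 2.1   (fines)
  x1, x2, x3 ≥ 0.
The minimum-cost mix takes nothing from silica fume — only limestone filler, metakaolin. There the binder content and 28-day strength contribution constraints are tight.
So limestone filler = 19.99 kg, metakaolin = 1.19 kg.
Objective = 0.07·19.99 + 0.75·1.19 = 2.29180.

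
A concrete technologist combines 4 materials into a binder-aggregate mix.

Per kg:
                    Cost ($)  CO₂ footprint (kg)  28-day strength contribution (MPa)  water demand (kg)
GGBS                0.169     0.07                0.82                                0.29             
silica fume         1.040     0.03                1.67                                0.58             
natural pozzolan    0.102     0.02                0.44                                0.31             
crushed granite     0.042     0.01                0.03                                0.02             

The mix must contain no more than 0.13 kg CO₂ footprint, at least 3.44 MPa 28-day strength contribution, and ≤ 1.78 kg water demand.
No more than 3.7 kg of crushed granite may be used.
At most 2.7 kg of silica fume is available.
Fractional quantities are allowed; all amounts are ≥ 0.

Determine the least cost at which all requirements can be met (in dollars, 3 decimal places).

Let x1 = kg of GGBS, x2 = kg of silica fume, x3 = kg of natural pozzolan, x4 = kg of crushed granite.
min 0.169x1 + 1.04x2 + 0.102x3 + 0.042x4 subject to:
  0.07x1 + 0.03x2 + 0.02x3 + 0.01x4 ≤ 0.13   (CO₂ footprint)
  0.82x1 + 1.67x2 + 0.44x3 + 0.03x4 ≥ 3.44   (28-day strength contribution)
  0.29x1 + 0.58x2 + 0.31x3 + 0.02x4 ≤ 1.78   (water demand)
  x4 ≤ 3.7
  x2 ≤ 2.7
  x1, x2, x3, x4 ≥ 0.
The cheapest feasible vertex uses only GGBS, silica fume, natural pozzolan; crushed granite is not used. The CO₂ footprint, 28-day strength contribution, water demand requirements are met with equality.
Solving gives x1 = 0.4222, x2 = 0.8752, x3 = 3.709.
Objective = 0.169·0.4222 + 1.04·0.8752 + 0.102·3.709 = 1.35988.

$1.360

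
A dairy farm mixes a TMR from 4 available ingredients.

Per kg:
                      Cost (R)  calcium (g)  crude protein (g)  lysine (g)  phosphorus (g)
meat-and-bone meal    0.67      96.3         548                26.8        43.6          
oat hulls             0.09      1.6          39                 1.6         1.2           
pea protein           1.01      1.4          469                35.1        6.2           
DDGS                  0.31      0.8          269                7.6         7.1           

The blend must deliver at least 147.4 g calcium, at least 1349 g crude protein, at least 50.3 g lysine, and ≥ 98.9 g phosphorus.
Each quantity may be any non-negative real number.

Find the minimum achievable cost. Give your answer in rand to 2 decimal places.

R1.64

This is a linear program. Let x1 = kg of meat-and-bone meal, x2 = kg of oat hulls, x3 = kg of pea protein, x4 = kg of DDGS.
Minimize 0.67x1 + 0.09x2 + 1.01x3 + 0.31x4 s.t.:
  96.3x1 + 1.6x2 + 1.4x3 + 0.8x4 ≥ 147.4   (calcium)
  548x1 + 39x2 + 469x3 + 269x4 ≥ 1349   (crude protein)
  26.8x1 + 1.6x2 + 35.1x3 + 7.6x4 ≥ 50.3   (lysine)
  43.6x1 + 1.2x2 + 6.2x3 + 7.1x4 ≥ 98.9   (phosphorus)
  x1, x2, x3, x4 ≥ 0.
The optimal basis is {meat-and-bone meal, DDGS}; oat hulls, pea protein drop out. The crude protein and phosphorus requirements are met with equality.
Solving gives x1 = 2.172, x4 = 0.5894.
Objective = 0.67·2.172 + 0.31·0.5894 = 1.6380.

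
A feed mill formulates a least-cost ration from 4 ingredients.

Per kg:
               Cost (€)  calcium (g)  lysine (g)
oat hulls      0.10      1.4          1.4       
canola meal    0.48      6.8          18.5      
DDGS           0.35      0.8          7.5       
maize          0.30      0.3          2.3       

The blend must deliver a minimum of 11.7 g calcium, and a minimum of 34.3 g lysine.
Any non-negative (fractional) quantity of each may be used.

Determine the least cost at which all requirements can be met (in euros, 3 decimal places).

Let x1 = kg of oat hulls, x2 = kg of canola meal, x3 = kg of DDGS, x4 = kg of maize.
Minimize 0.1x1 + 0.48x2 + 0.35x3 + 0.3x4 s.t.:
  1.4x1 + 6.8x2 + 0.8x3 + 0.3x4 ≥ 11.7   (calcium)
  1.4x1 + 18.5x2 + 7.5x3 + 2.3x4 ≥ 34.3   (lysine)
  x1, x2, x3, x4 ≥ 0.
The cheapest feasible vertex uses only canola meal; oat hulls, DDGS, maize are not used. The lysine requirement is met with equality.
Optimal quantities: canola meal = 1.854 kg.
Total cost: 0.48·1.854 = 0.88992.

€0.890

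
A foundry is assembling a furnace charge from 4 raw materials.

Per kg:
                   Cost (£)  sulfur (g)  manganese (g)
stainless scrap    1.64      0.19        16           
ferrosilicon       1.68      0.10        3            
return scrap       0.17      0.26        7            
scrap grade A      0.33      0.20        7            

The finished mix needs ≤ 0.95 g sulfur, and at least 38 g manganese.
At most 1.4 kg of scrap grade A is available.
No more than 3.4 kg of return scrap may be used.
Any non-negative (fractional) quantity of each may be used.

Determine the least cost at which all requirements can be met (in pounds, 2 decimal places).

£2.32

Treat it as an LP. Let x1 = kg of stainless scrap, x2 = kg of ferrosilicon, x3 = kg of return scrap, x4 = kg of scrap grade A.
Minimise 1.64x1 + 1.68x2 + 0.17x3 + 0.33x4 with:
  0.19x1 + 0.1x2 + 0.26x3 + 0.2x4 ≤ 0.95   (sulfur)
  16x1 + 3x2 + 7x3 + 7x4 ≥ 38   (manganese)
  x4 ≤ 1.4
  x3 ≤ 3.4
  x1, x2, x3, x4 ≥ 0.
At the optimum only stainless scrap, return scrap, scrap grade A are positive (ferrosilicon = 0). The sulfur, manganese, the scrap grade A cap requirements are met with equality.
Solving gives x1 = 0.9336, x3 = 1.895, x4 = 1.4.
Hence cost = 1.64·0.9336 + 0.17·1.895 + 0.33·1.4 = £2.3153.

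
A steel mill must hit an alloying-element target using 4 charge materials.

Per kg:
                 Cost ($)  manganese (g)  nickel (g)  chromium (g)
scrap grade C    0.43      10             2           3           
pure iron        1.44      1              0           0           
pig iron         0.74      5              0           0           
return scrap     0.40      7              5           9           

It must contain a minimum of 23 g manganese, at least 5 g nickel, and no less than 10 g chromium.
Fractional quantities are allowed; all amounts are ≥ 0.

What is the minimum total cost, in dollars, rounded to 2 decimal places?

Let x1 = kg of scrap grade C, x2 = kg of pure iron, x3 = kg of pig iron, x4 = kg of return scrap.
min 0.43x1 + 1.44x2 + 0.74x3 + 0.4x4 s.t.:
  10x1 + 1x2 + 5x3 + 7x4 ≥ 23   (manganese)
  2x1 + 5x4 ≥ 5   (nickel)
  3x1 + 9x4 ≥ 10   (chromium)
  x1, x2, x3, x4 ≥ 0.
The minimum-cost mix takes nothing from pure iron, pig iron — only scrap grade C, return scrap. The manganese and chromium requirements are met with equality.
That vertex is x1 = 1.986, x4 = 0.4493.
Total cost: 0.43·1.986 + 0.4·0.4493 = 1.0337.

$1.03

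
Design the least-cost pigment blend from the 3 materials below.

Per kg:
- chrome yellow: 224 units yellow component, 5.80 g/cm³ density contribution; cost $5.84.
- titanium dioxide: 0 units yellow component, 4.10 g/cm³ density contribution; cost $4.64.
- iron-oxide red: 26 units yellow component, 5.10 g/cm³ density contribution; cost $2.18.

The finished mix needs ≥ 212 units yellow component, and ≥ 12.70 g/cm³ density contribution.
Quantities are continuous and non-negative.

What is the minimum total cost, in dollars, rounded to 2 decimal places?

Set it up as a linear program. Let x1 = kg of chrome yellow, x2 = kg of titanium dioxide, x3 = kg of iron-oxide red.
min 5.84x1 + 4.64x2 + 2.18x3 with:
  224x1 + 26x3 ≥ 212   (yellow component)
  5.8x1 + 4.1x2 + 5.1x3 ≥ 12.7   (density contribution)
  x1, x2, x3 ≥ 0.
The optimal basis is {chrome yellow, iron-oxide red}; titanium dioxide drops out. The yellow component and density contribution requirements are met with equality.
Solving gives x1 = 0.7574, x3 = 1.629.
Cost = 5.84·0.7574 + 2.18·1.629 = 7.9744.

$7.97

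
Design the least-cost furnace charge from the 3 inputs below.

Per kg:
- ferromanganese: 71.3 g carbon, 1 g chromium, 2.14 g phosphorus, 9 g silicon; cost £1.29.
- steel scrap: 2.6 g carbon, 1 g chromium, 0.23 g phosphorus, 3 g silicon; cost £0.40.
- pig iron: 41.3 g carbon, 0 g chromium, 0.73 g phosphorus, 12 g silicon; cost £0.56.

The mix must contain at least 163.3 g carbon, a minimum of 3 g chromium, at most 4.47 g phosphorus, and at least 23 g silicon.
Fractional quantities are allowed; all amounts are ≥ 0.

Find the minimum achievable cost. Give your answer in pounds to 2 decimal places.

£3.25

Let x1 = kg of ferromanganese, x2 = kg of steel scrap, x3 = kg of pig iron.
Minimise 1.29x1 + 0.4x2 + 0.56x3 s.t.:
  71.3x1 + 2.6x2 + 41.3x3 ≥ 163.3   (carbon)
  1x1 + 1x2 ≥ 3   (chromium)
  2.14x1 + 0.23x2 + 0.73x3 ≤ 4.47   (phosphorus)
  9x1 + 3x2 + 12x3 ≥ 23   (silicon)
  x1, x2, x3 ≥ 0.
All 3 inputs are positive at the optimum. There the carbon, chromium, phosphorus constraints are tight.
Optimal quantities: ferromanganese = 1.483 kg, steel scrap = 1.517 kg, pig iron = 1.299 kg.
Cost = 1.29·1.483 + 0.4·1.517 + 0.56·1.299 = 3.2473.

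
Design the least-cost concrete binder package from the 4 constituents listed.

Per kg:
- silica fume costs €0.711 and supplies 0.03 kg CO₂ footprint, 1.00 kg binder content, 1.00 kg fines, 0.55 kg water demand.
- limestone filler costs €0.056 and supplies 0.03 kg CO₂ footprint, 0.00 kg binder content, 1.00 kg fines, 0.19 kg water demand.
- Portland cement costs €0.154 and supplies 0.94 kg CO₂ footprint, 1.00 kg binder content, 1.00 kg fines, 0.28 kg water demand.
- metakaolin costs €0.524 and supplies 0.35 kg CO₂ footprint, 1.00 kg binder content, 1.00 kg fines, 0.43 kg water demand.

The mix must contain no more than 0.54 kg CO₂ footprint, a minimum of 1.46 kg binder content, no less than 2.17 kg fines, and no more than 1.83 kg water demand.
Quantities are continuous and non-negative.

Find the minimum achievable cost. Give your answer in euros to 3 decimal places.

€0.787

Let x1 = kg of silica fume, x2 = kg of limestone filler, x3 = kg of Portland cement, x4 = kg of metakaolin.
min 0.711x1 + 0.056x2 + 0.154x3 + 0.524x4 with:
  0.03x1 + 0.03x2 + 0.94x3 + 0.35x4 ≤ 0.54   (CO₂ footprint)
  1x1 + 1x3 + 1x4 ≥ 1.46   (binder content)
  1x1 + 1x2 + 1x3 + 1x4 ≥ 2.17   (fines)
  0.55x1 + 0.19x2 + 0.28x3 + 0.43x4 ≤ 1.83   (water demand)
  x1, x2, x3, x4 ≥ 0.
At the optimum only silica fume, limestone filler, Portland cement are positive (metakaolin = 0). Binding constraints: CO₂ footprint, binder content, fines.
Optimal quantities: silica fume = 0.9381 kg, limestone filler = 0.71 kg, Portland cement = 0.5219 kg.
Cost = 0.711·0.9381 + 0.056·0.71 + 0.154·0.5219 = 0.78712.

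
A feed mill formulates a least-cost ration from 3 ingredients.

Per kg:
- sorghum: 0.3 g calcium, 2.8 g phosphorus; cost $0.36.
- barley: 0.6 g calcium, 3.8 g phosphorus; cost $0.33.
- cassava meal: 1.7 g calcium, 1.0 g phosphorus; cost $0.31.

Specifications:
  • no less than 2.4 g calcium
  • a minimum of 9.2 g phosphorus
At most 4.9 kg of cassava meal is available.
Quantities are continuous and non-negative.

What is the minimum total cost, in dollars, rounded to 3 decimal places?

Set it up as a linear program. Let x1 = kg of sorghum, x2 = kg of barley, x3 = kg of cassava meal.
min 0.36x1 + 0.33x2 + 0.31x3 with:
  0.3x1 + 0.6x2 + 1.7x3 ≥ 2.4   (calcium)
  2.8x1 + 3.8x2 + 1x3 ≥ 9.2   (phosphorus)
  x3 ≤ 4.9
  x1, x2, x3 ≥ 0.
The cheapest feasible vertex uses only barley, cassava meal; sorghum is not used. The calcium and phosphorus requirements are met with equality.
Optimal quantities: barley = 2.259 kg, cassava meal = 0.6143 kg.
Hence cost = 0.33·2.259 + 0.31·0.6143 = $0.93590.

$0.936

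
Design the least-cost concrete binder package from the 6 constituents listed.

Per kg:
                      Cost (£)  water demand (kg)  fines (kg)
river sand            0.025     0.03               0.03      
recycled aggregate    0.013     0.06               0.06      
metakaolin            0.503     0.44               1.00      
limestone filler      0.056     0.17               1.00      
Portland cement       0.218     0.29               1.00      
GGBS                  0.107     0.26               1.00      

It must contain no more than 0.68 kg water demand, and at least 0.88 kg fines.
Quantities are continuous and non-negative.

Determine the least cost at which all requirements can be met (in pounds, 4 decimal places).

Treat it as an LP. Let x1 = kg of river sand, x2 = kg of recycled aggregate, x3 = kg of metakaolin, x4 = kg of limestone filler, x5 = kg of Portland cement, x6 = kg of GGBS.
Minimise 0.025x1 + 0.013x2 + 0.503x3 + 0.056x4 + 0.218x5 + 0.107x6 subject to:
  0.03x1 + 0.06x2 + 0.44x3 + 0.17x4 + 0.29x5 + 0.26x6 ≤ 0.68   (water demand)
  0.03x1 + 0.06x2 + 1x3 + 1x4 + 1x5 + 1x6 ≥ 0.88   (fines)
  x1, x2, x3, x4, x5, x6 ≥ 0.
The cheapest feasible vertex uses only limestone filler; river sand, recycled aggregate, metakaolin, Portland cement, GGBS are not used. There the fines constraint is tight.
Optimal quantities: limestone filler = 0.88 kg.
Hence cost = 0.056·0.88 = £0.049280.

£0.0493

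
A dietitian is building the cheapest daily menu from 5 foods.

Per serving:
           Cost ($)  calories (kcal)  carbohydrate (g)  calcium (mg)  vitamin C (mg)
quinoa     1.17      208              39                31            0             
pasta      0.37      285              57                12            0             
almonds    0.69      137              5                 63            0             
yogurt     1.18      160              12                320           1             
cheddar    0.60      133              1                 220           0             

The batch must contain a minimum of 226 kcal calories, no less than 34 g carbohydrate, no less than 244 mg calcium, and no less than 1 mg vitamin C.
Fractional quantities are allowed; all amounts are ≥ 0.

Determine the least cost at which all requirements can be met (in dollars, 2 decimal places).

Treat it as an LP. Let x1 = servings of quinoa, x2 = servings of pasta, x3 = servings of almonds, x4 = servings of yogurt, x5 = servings of cheddar.
Minimize 1.17x1 + 0.37x2 + 0.69x3 + 1.18x4 + 0.6x5 with:
  208x1 + 285x2 + 137x3 + 160x4 + 133x5 ≥ 226   (calories)
  39x1 + 57x2 + 5x3 + 12x4 + 1x5 ≥ 34   (carbohydrate)
  31x1 + 12x2 + 63x3 + 320x4 + 220x5 ≥ 244   (calcium)
  1x4 ≥ 1   (vitamin C)
  x1, x2, x3, x4, x5 ≥ 0.
At the optimum only pasta, yogurt are positive (quinoa, almonds, cheddar = 0). Binding constraints: carbohydrate and vitamin C.
Solving gives x2 = 0.386, x4 = 1.
Cost = 0.37·0.386 + 1.18·1 = 1.3228.

$1.32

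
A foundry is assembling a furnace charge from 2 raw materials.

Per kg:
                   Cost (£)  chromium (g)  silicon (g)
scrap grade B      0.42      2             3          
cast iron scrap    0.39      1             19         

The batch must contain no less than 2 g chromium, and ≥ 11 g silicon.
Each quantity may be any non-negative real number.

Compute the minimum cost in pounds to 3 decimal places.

£0.502

Let x1 = kg of scrap grade B, x2 = kg of cast iron scrap.
min 0.42x1 + 0.39x2 subject to:
  2x1 + 1x2 ≥ 2   (chromium)
  3x1 + 19x2 ≥ 11   (silicon)
  x1, x2 ≥ 0.
Both inputs are positive at the optimum. Binding constraints: chromium and silicon.
Optimal quantities: scrap grade B = 0.7714 kg, cast iron scrap = 0.4571 kg.
Total cost: 0.42·0.7714 + 0.39·0.4571 = 0.50226.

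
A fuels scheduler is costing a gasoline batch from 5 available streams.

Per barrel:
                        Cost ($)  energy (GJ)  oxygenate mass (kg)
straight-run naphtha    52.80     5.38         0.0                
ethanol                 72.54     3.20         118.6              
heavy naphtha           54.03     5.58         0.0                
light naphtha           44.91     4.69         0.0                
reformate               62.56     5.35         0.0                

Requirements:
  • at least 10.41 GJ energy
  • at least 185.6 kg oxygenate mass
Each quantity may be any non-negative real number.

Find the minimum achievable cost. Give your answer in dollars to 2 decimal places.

$165.25

Let x1 = barrels of straight-run naphtha, x2 = barrels of ethanol, x3 = barrels of heavy naphtha, x4 = barrels of light naphtha, x5 = barrels of reformate.
Minimize 52.8x1 + 72.54x2 + 54.03x3 + 44.91x4 + 62.56x5 with:
  5.38x1 + 3.2x2 + 5.58x3 + 4.69x4 + 5.35x5 ≥ 10.41   (energy)
  118.6x2 ≥ 185.6   (oxygenate mass)
  x1, x2, x3, x4, x5 ≥ 0.
At the optimum only ethanol, light naphtha are positive (straight-run naphtha, heavy naphtha, reformate = 0). Binding constraints: energy and oxygenate mass.
So ethanol = 1.5649 barrels, light naphtha = 1.1519 barrels.
Total cost: 72.54·1.5649 + 44.91·1.1519 = 165.2497.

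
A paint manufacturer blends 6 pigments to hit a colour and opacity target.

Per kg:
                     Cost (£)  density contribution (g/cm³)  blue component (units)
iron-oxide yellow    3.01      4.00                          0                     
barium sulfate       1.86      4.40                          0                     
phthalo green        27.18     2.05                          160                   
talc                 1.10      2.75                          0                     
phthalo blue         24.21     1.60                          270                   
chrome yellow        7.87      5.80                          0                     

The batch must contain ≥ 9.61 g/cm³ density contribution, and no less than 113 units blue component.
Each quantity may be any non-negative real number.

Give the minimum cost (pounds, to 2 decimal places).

Set it up as a linear program. Let x1 = kg of iron-oxide yellow, x2 = kg of barium sulfate, x3 = kg of phthalo green, x4 = kg of talc, x5 = kg of phthalo blue, x6 = kg of chrome yellow.
min 3.01x1 + 1.86x2 + 27.18x3 + 1.1x4 + 24.21x5 + 7.87x6 with:
  4x1 + 4.4x2 + 2.05x3 + 2.75x4 + 1.6x5 + 5.8x6 ≥ 9.61   (density contribution)
  160x3 + 270x5 ≥ 113   (blue component)
  x1, x2, x3, x4, x5, x6 ≥ 0.
The cheapest feasible vertex uses only talc, phthalo blue; iron-oxide yellow, barium sulfate, phthalo green, chrome yellow are not used. Binding constraints: density contribution and blue component.
That vertex is x4 = 3.251, x5 = 0.4185.
Cost = 1.1·3.251 + 24.21·0.4185 = 13.7080.

£13.71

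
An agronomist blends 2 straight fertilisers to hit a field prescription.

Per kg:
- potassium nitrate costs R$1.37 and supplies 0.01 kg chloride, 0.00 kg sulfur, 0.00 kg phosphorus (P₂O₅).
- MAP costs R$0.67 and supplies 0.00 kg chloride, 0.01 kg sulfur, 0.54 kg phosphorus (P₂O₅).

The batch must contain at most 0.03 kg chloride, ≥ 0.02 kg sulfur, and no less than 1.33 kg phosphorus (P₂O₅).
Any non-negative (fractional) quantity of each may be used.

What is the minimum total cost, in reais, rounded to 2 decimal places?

R$1.65

Let x1 = kg of potassium nitrate, x2 = kg of MAP.
min 1.37x1 + 0.67x2 s.t.:
  0.01x1 ≤ 0.03   (chloride)
  0.01x2 ≥ 0.02   (sulfur)
  0.54x2 ≥ 1.33   (phosphorus (P₂O₅))
  x1, x2 ≥ 0.
At the optimum only MAP is positive (potassium nitrate = 0). The phosphorus (P₂O₅) requirement is met with equality.
So MAP = 2.463 kg.
Hence cost = 0.67·2.463 = R$1.6502.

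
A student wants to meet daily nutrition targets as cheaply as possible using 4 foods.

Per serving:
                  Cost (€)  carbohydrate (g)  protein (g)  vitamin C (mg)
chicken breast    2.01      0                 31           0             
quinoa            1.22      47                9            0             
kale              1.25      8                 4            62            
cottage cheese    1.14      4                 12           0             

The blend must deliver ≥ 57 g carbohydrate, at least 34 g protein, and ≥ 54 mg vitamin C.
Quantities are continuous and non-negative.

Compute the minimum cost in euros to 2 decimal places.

€3.74

Set it up as a linear program. Let x1 = servings of chicken breast, x2 = servings of quinoa, x3 = servings of kale, x4 = servings of cottage cheese.
Minimize 2.01x1 + 1.22x2 + 1.25x3 + 1.14x4 subject to:
  47x2 + 8x3 + 4x4 ≥ 57   (carbohydrate)
  31x1 + 9x2 + 4x3 + 12x4 ≥ 34   (protein)
  62x3 ≥ 54   (vitamin C)
  x1, x2, x3, x4 ≥ 0.
The optimal basis is {chicken breast, quinoa, kale}; cottage cheese drops out. The carbohydrate, protein, vitamin C requirements are met with equality.
So chicken breast = 0.67534 servings, quinoa = 1.0645 servings, kale = 0.87097 servings.
Total cost: 2.01·0.67534 + 1.22·1.0645 + 1.25·0.87097 = 3.7448.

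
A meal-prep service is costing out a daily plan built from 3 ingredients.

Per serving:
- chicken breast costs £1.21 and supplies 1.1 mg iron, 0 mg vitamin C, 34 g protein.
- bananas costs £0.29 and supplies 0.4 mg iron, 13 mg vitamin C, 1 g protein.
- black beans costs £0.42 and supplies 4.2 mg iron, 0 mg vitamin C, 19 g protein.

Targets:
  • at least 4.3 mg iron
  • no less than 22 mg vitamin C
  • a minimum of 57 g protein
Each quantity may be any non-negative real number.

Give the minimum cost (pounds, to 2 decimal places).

Treat it as an LP. Let x1 = servings of chicken breast, x2 = servings of bananas, x3 = servings of black beans.
Minimize 1.21x1 + 0.29x2 + 0.42x3 with:
  1.1x1 + 0.4x2 + 4.2x3 ≥ 4.3   (iron)
  13x2 ≥ 22   (vitamin C)
  34x1 + 1x2 + 19x3 ≥ 57   (protein)
  x1, x2, x3 ≥ 0.
The cheapest feasible vertex uses only bananas, black beans; chicken breast is not used. There the vitamin C and protein constraints are tight.
That vertex is x2 = 1.692, x3 = 2.911.
Hence cost = 0.29·1.692 + 0.42·2.911 = £1.7133.

£1.71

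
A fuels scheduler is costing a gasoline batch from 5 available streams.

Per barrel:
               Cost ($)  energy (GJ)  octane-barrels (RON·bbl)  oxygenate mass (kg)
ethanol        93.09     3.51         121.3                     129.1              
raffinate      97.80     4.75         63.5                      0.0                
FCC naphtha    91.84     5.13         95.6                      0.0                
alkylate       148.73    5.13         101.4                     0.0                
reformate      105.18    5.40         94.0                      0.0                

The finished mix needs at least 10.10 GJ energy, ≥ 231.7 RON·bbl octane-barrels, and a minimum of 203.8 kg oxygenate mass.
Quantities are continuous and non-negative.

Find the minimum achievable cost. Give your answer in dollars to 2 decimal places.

Let x1 = barrels of ethanol, x2 = barrels of raffinate, x3 = barrels of FCC naphtha, x4 = barrels of alkylate, x5 = barrels of reformate.
Minimize 93.09x1 + 97.8x2 + 91.84x3 + 148.73x4 + 105.18x5 s.t.:
  3.51x1 + 4.75x2 + 5.13x3 + 5.13x4 + 5.4x5 ≥ 10.1   (energy)
  121.3x1 + 63.5x2 + 95.6x3 + 101.4x4 + 94x5 ≥ 231.7   (octane-barrels)
  129.1x1 ≥ 203.8   (oxygenate mass)
  x1, x2, x3, x4, x5 ≥ 0.
The cheapest feasible vertex uses only ethanol, FCC naphtha; raffinate, alkylate, reformate are not used. The energy and oxygenate mass requirements are met with equality.
Optimal quantities: ethanol = 1.5786 barrels, FCC naphtha = 0.8887 barrels.
Cost = 93.09·1.5786 + 91.84·0.8887 = 228.5701.

$228.57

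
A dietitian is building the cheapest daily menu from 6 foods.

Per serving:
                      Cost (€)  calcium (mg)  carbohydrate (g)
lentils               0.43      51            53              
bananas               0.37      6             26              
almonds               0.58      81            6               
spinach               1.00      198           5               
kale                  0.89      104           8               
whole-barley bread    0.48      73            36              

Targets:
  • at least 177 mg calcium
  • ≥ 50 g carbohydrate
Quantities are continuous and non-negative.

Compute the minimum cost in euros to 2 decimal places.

Let x1 = servings of lentils, x2 = servings of bananas, x3 = servings of almonds, x4 = servings of spinach, x5 = servings of kale, x6 = servings of whole-barley bread.
Minimise 0.43x1 + 0.37x2 + 0.58x3 + 1x4 + 0.89x5 + 0.48x6 with:
  51x1 + 6x2 + 81x3 + 198x4 + 104x5 + 73x6 ≥ 177   (calcium)
  53x1 + 26x2 + 6x3 + 5x4 + 8x5 + 36x6 ≥ 50   (carbohydrate)
  x1, x2, x3, x4, x5, x6 ≥ 0.
The optimal basis is {spinach, whole-barley bread}; lentils, bananas, almonds, kale drop out. The calcium and carbohydrate requirements are met with equality.
That vertex is x4 = 0.4025, x6 = 1.333.
Objective = 1·0.4025 + 0.48·1.333 = 1.0423.

€1.04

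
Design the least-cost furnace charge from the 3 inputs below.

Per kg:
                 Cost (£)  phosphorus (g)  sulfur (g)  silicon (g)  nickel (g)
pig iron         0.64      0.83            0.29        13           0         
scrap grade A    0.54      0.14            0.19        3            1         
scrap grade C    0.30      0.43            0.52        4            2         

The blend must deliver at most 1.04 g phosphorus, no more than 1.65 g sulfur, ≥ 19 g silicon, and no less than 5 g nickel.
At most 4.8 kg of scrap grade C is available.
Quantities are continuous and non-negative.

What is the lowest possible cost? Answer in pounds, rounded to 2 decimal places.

Let x1 = kg of pig iron, x2 = kg of scrap grade A, x3 = kg of scrap grade C.
Minimize 0.64x1 + 0.54x2 + 0.3x3 with:
  0.83x1 + 0.14x2 + 0.43x3 ≤ 1.04   (phosphorus)
  0.29x1 + 0.19x2 + 0.52x3 ≤ 1.65   (sulfur)
  13x1 + 3x2 + 4x3 ≥ 19   (silicon)
  1x2 + 2x3 ≥ 5   (nickel)
  x3 ≤ 4.8
  x1, x2, x3 ≥ 0.
The optimal mix uses every input. Binding constraints: phosphorus, silicon, nickel.
That vertex is x1 = 0.3546, x2 = 4.391, x3 = 0.3047.
Cost = 0.64·0.3546 + 0.54·4.391 + 0.3·0.3047 = 2.6895.

£2.69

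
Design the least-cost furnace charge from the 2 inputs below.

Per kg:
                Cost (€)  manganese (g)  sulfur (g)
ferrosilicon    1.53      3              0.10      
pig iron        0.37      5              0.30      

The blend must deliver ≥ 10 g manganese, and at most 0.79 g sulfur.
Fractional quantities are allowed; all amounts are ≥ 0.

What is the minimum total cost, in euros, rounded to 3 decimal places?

Let x1 = kg of ferrosilicon, x2 = kg of pig iron.
Minimise 1.53x1 + 0.37x2 subject to:
  3x1 + 5x2 ≥ 10   (manganese)
  0.1x1 + 0.3x2 ≤ 0.79   (sulfur)
  x1, x2 ≥ 0.
The minimum-cost mix takes nothing from ferrosilicon — only pig iron. Binding constraint: manganese.
So pig iron = 2 kg.
Cost = 0.37·2 = 0.74000.

€0.740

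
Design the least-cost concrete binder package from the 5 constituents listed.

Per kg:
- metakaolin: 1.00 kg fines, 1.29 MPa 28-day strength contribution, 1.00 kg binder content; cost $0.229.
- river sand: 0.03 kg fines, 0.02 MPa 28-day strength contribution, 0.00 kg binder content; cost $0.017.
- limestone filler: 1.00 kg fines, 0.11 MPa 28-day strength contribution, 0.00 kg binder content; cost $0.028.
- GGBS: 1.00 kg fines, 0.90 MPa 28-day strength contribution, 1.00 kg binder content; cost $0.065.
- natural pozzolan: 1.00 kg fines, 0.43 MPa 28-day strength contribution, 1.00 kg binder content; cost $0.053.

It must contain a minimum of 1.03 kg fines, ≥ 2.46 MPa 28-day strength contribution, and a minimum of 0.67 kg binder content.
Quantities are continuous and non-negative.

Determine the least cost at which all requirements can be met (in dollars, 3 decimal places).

$0.178

Let x1 = kg of metakaolin, x2 = kg of river sand, x3 = kg of limestone filler, x4 = kg of GGBS, x5 = kg of natural pozzolan.
Minimise 0.229x1 + 0.017x2 + 0.028x3 + 0.065x4 + 0.053x5 s.t.:
  1x1 + 0.03x2 + 1x3 + 1x4 + 1x5 ≥ 1.03   (fines)
  1.29x1 + 0.02x2 + 0.11x3 + 0.9x4 + 0.43x5 ≥ 2.46   (28-day strength contribution)
  1x1 + 1x4 + 1x5 ≥ 0.67   (binder content)
  x1, x2, x3, x4, x5 ≥ 0.
At the optimum only GGBS is positive (metakaolin, river sand, limestone filler, natural pozzolan = 0). The 28-day strength contribution requirement is met with equality.
So GGBS = 2.733 kg.
Cost = 0.065·2.733 = 0.17765.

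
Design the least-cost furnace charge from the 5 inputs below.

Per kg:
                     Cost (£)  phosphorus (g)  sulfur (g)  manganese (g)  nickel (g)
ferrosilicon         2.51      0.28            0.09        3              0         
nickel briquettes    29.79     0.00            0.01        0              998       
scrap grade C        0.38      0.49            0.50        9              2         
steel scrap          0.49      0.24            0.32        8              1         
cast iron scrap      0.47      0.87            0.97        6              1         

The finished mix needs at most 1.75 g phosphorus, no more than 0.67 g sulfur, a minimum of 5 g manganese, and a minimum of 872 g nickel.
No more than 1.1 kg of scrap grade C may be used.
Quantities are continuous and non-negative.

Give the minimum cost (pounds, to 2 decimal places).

£26.21

Let x1 = kg of ferrosilicon, x2 = kg of nickel briquettes, x3 = kg of scrap grade C, x4 = kg of steel scrap, x5 = kg of cast iron scrap.
Minimise 2.51x1 + 29.79x2 + 0.38x3 + 0.49x4 + 0.47x5 subject to:
  0.28x1 + 0.49x3 + 0.24x4 + 0.87x5 ≤ 1.75   (phosphorus)
  0.09x1 + 0.01x2 + 0.5x3 + 0.32x4 + 0.97x5 ≤ 0.67   (sulfur)
  3x1 + 9x3 + 8x4 + 6x5 ≥ 5   (manganese)
  998x2 + 2x3 + 1x4 + 1x5 ≥ 872   (nickel)
  x3 ≤ 1.1
  x1, x2, x3, x4, x5 ≥ 0.
The cheapest feasible vertex uses only nickel briquettes, scrap grade C; ferrosilicon, steel scrap, cast iron scrap are not used. Binding constraints: manganese and nickel.
That vertex is x2 = 0.8726, x3 = 0.5556.
Cost = 29.79·0.8726 + 0.38·0.5556 = 26.2059.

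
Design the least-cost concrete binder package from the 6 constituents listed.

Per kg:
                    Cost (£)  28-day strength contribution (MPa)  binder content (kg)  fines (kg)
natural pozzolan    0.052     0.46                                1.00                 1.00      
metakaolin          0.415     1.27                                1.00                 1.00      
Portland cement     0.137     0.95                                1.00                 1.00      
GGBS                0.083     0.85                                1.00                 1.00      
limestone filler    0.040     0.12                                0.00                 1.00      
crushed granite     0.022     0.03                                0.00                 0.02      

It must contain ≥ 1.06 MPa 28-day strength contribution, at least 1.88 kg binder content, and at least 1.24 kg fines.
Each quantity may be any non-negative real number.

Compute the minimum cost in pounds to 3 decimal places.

£0.113

Let x1 = kg of natural pozzolan, x2 = kg of metakaolin, x3 = kg of Portland cement, x4 = kg of GGBS, x5 = kg of limestone filler, x6 = kg of crushed granite.
Minimise 0.052x1 + 0.415x2 + 0.137x3 + 0.083x4 + 0.04x5 + 0.022x6 s.t.:
  0.46x1 + 1.27x2 + 0.95x3 + 0.85x4 + 0.12x5 + 0.03x6 ≥ 1.06   (28-day strength contribution)
  1x1 + 1x2 + 1x3 + 1x4 ≥ 1.88   (binder content)
  1x1 + 1x2 + 1x3 + 1x4 + 1x5 + 0.02x6 ≥ 1.24   (fines)
  x1, x2, x3, x4, x5, x6 ≥ 0.
At the optimum only natural pozzolan, GGBS are positive (metakaolin, Portland cement, limestone filler, crushed granite = 0). The 28-day strength contribution and binder content requirements are met with equality.
So natural pozzolan = 1.379 kg, GGBS = 0.5005 kg.
Objective = 0.052·1.379 + 0.083·0.5005 = 0.11325.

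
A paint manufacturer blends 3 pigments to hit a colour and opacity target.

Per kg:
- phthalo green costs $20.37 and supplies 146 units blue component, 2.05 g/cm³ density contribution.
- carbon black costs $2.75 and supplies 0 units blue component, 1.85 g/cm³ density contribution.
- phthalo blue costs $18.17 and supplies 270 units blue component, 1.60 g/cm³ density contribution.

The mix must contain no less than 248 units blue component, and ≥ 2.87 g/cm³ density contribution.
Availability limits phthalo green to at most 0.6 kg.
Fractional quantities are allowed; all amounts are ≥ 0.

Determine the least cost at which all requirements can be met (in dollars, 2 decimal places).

$18.77

Let x1 = kg of phthalo green, x2 = kg of carbon black, x3 = kg of phthalo blue.
Minimize 20.37x1 + 2.75x2 + 18.17x3 s.t.:
  146x1 + 270x3 ≥ 248   (blue component)
  2.05x1 + 1.85x2 + 1.6x3 ≥ 2.87   (density contribution)
  x1 ≤ 0.6
  x1, x2, x3 ≥ 0.
The minimum-cost mix takes nothing from phthalo green — only carbon black, phthalo blue. The blue component and density contribution requirements are met with equality.
Solving gives x2 = 0.757, x3 = 0.9185.
Hence cost = 2.75·0.757 + 18.17·0.9185 = $18.7709.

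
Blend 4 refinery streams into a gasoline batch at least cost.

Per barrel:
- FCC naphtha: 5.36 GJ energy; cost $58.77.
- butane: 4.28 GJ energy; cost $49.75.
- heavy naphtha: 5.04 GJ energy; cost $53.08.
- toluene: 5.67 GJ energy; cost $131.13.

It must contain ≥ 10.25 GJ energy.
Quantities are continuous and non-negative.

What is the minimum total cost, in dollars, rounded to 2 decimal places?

$107.95

Let x1 = barrels of FCC naphtha, x2 = barrels of butane, x3 = barrels of heavy naphtha, x4 = barrels of toluene.
Minimise 58.77x1 + 49.75x2 + 53.08x3 + 131.13x4 with:
  5.36x1 + 4.28x2 + 5.04x3 + 5.67x4 ≥ 10.25   (energy)
  x1, x2, x3, x4 ≥ 0.
The cheapest feasible vertex uses only heavy naphtha; FCC naphtha, butane, toluene are not used. Binding constraint: energy.
So heavy naphtha = 2.0337 barrels.
Total cost: 53.08·2.0337 = 107.9488.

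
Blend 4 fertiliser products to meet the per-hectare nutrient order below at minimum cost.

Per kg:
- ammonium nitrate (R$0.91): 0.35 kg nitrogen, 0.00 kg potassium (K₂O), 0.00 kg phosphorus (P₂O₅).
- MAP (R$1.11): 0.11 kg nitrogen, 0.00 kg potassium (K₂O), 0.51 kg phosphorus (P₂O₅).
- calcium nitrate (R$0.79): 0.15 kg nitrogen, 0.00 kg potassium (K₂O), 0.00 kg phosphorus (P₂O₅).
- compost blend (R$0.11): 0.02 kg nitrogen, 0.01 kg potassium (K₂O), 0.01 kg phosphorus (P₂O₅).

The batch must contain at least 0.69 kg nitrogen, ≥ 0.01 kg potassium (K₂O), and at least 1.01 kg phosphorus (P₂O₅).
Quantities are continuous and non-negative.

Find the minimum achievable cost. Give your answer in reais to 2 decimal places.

Treat it as an LP. Let x1 = kg of ammonium nitrate, x2 = kg of MAP, x3 = kg of calcium nitrate, x4 = kg of compost blend.
Minimize 0.91x1 + 1.11x2 + 0.79x3 + 0.11x4 s.t.:
  0.35x1 + 0.11x2 + 0.15x3 + 0.02x4 ≥ 0.69   (nitrogen)
  0.01x4 ≥ 0.01   (potassium (K₂O))
  0.51x2 + 0.01x4 ≥ 1.01   (phosphorus (P₂O₅))
  x1, x2, x3, x4 ≥ 0.
The cheapest feasible vertex uses only ammonium nitrate, MAP, compost blend; calcium nitrate is not used. There the nitrogen, potassium (K₂O), phosphorus (P₂O₅) constraints are tight.
So ammonium nitrate = 1.298 kg, MAP = 1.961 kg, compost blend = 1 kg.
Objective = 0.91·1.298 + 1.11·1.961 + 0.11·1 = 3.4679.

R$3.47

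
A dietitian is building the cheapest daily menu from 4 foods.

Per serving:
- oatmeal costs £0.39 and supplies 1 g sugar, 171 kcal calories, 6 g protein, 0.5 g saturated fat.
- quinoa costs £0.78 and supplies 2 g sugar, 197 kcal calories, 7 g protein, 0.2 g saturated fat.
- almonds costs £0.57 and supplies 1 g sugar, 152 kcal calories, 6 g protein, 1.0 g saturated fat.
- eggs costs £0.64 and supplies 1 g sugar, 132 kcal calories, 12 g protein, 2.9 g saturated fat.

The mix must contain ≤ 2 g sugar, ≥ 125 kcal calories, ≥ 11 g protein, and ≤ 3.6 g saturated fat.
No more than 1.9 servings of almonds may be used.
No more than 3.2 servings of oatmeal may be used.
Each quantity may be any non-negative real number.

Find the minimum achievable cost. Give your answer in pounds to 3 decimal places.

£0.589

Set it up as a linear program. Let x1 = servings of oatmeal, x2 = servings of quinoa, x3 = servings of almonds, x4 = servings of eggs.
min 0.39x1 + 0.78x2 + 0.57x3 + 0.64x4 subject to:
  1x1 + 2x2 + 1x3 + 1x4 ≤ 2   (sugar)
  171x1 + 197x2 + 152x3 + 132x4 ≥ 125   (calories)
  6x1 + 7x2 + 6x3 + 12x4 ≥ 11   (protein)
  0.5x1 + 0.2x2 + 1x3 + 2.9x4 ≤ 3.6   (saturated fat)
  x3 ≤ 1.9
  x1 ≤ 3.2
  x1, x2, x3, x4 ≥ 0.
At the optimum only oatmeal, eggs are positive (quinoa, almonds = 0). Binding constraints: calories and protein.
Solving gives x1 = 0.0381, x4 = 0.8976.
Objective = 0.39·0.0381 + 0.64·0.8976 = 0.58932.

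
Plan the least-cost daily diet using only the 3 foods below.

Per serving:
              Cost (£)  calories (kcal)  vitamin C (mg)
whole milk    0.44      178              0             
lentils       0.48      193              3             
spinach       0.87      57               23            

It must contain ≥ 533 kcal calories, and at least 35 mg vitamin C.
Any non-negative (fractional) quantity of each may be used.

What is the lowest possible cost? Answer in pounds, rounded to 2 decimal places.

£2.21

Let x1 = servings of whole milk, x2 = servings of lentils, x3 = servings of spinach.
Minimise 0.44x1 + 0.48x2 + 0.87x3 with:
  178x1 + 193x2 + 57x3 ≥ 533   (calories)
  3x2 + 23x3 ≥ 35   (vitamin C)
  x1, x2, x3 ≥ 0.
The minimum-cost mix takes nothing from whole milk — only lentils, spinach. Binding constraints: calories and vitamin C.
That vertex is x2 = 2.405, x3 = 1.208.
Objective = 0.48·2.405 + 0.87·1.208 = 2.2054.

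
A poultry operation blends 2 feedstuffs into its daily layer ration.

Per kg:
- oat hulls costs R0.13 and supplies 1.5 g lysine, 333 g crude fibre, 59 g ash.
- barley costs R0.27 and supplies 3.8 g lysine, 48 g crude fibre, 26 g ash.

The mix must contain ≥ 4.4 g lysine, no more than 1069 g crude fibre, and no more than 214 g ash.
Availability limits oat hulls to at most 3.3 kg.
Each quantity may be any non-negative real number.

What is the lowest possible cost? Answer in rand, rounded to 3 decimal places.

Let x1 = kg of oat hulls, x2 = kg of barley.
min 0.13x1 + 0.27x2 subject to:
  1.5x1 + 3.8x2 ≥ 4.4   (lysine)
  333x1 + 48x2 ≤ 1069   (crude fibre)
  59x1 + 26x2 ≤ 214   (ash)
  x1 ≤ 3.3
  x1, x2 ≥ 0.
The optimal basis is {barley}; oat hulls drops out. The lysine requirement is met with equality.
That vertex is x2 = 1.158.
Objective = 0.27·1.158 = 0.31266.

R0.313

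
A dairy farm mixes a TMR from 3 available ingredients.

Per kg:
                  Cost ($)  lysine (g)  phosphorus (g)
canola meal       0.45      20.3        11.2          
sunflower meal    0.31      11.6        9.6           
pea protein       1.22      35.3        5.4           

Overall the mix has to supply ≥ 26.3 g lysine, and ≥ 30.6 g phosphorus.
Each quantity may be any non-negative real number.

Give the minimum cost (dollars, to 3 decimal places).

$0.988

Let x1 = kg of canola meal, x2 = kg of sunflower meal, x3 = kg of pea protein.
Minimize 0.45x1 + 0.31x2 + 1.22x3 subject to:
  20.3x1 + 11.6x2 + 35.3x3 ≥ 26.3   (lysine)
  11.2x1 + 9.6x2 + 5.4x3 ≥ 30.6   (phosphorus)
  x1, x2, x3 ≥ 0.
The minimum-cost mix takes nothing from canola meal, pea protein — only sunflower meal. The phosphorus requirement is met with equality.
Solving gives x2 = 3.188.
Total cost: 0.31·3.188 = 0.98828.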